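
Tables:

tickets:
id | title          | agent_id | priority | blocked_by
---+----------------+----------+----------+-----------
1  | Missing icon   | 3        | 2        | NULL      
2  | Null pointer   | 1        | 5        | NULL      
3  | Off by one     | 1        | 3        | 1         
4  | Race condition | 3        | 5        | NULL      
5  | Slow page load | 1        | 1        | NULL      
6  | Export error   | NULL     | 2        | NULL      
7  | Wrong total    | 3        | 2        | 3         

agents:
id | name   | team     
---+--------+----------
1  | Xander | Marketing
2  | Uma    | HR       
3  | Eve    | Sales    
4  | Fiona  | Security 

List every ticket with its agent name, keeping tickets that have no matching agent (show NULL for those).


LEFT JOIN keeps every row from tickets (the left table); where agent_id has no match in agents, the agent columns become NULL. Walk through each ticket:
  - ticket 1 (Missing icon): agent_id=3 -> matches Eve
  - ticket 2 (Null pointer): agent_id=1 -> matches Xander
  - ticket 3 (Off by one): agent_id=1 -> matches Xander
  - ticket 4 (Race condition): agent_id=3 -> matches Eve
  - ticket 5 (Slow page load): agent_id=1 -> matches Xander
  - ticket 6 (Export error): agent_id=NULL, no match -> kept with NULL
  - ticket 7 (Wrong total): agent_id=3 -> matches Eve
All 7 rows appear; 1 has NULL agent.

SQL:
SELECT a.title, b.name AS agent
FROM tickets a
LEFT JOIN agents b ON a.agent_id = b.id

Result:
title          | agent 
---------------+-------
Missing icon   | Eve   
Null pointer   | Xander
Off by one     | Xander
Race condition | Eve   
Slow page load | Xander
Export error   | NULL  
Wrong total    | Eve   


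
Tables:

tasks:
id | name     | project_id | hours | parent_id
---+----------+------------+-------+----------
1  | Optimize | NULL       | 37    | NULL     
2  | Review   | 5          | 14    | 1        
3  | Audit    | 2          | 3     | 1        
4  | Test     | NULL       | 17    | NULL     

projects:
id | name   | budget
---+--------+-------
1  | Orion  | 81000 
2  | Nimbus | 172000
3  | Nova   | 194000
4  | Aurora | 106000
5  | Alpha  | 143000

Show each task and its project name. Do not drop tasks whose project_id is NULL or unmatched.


LEFT JOIN keeps every row from tasks (the left table); where project_id has no match in projects, the project columns become NULL. Walk through each task:
  - task 1 (Optimize): project_id=NULL, no match -> kept with NULL
  - task 2 (Review): project_id=5 -> matches Alpha
  - task 3 (Audit): project_id=2 -> matches Nimbus
  - task 4 (Test): project_id=NULL, no match -> kept with NULL
All 4 rows appear; 2 have NULL project.

SQL:
SELECT a.name, b.name AS project
FROM tasks a
LEFT JOIN projects b ON a.project_id = b.id

Result:
name     | project
---------+--------
Optimize | NULL   
Review   | Alpha  
Audit    | Nimbus 
Test     | NULL   


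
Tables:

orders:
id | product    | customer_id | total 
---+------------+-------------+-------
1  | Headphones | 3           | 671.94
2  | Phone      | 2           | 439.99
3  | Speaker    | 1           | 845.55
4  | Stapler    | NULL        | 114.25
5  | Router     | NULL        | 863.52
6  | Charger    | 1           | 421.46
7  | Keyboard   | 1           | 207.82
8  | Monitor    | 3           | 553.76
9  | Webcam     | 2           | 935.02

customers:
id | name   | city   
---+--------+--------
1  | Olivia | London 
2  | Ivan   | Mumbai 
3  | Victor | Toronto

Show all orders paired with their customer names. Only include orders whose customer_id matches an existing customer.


INNER JOIN keeps only orders rows whose customer_id matches an id in customers. Walk through each order:
  - order 1 (Headphones): customer_id=3 -> matches Victor
  - order 2 (Phone): customer_id=2 -> matches Ivan
  - order 3 (Speaker): customer_id=1 -> matches Olivia
  - order 4 (Stapler): customer_id=NULL, no match -> dropped
  - order 5 (Router): customer_id=NULL, no match -> dropped
  - order 6 (Charger): customer_id=1 -> matches Olivia
  - order 7 (Keyboard): customer_id=1 -> matches Olivia
  - order 8 (Monitor): customer_id=3 -> matches Victor
  - order 9 (Webcam): customer_id=2 -> matches Ivan
So 2 of 9 rows are dropped.

SQL:
SELECT a.product, b.name AS customer
FROM orders a
INNER JOIN customers b ON a.customer_id = b.id

Result:
product    | customer
-----------+---------
Headphones | Victor  
Phone      | Ivan    
Speaker    | Olivia  
Charger    | Olivia  
Keyboard   | Olivia  
Monitor    | Victor  
Webcam     | Ivan    


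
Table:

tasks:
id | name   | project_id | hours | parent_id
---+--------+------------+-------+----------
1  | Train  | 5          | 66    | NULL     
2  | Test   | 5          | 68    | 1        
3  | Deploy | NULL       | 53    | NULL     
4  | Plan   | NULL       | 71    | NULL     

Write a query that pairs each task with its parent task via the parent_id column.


This is a self-join: tasks is joined to a second copy of itself, matching each row's parent_id to another row's id. Use LEFT JOIN so rows with parent_id=NULL are kept.
  - task 1 (Train): parent_id=NULL -> NULL
  - task 2 (Test): parent_id=1 -> Train
  - task 3 (Deploy): parent_id=NULL -> NULL
  - task 4 (Plan): parent_id=NULL -> NULL

SQL:
SELECT a.name AS item, b.name AS parent
FROM tasks a
LEFT JOIN tasks b ON a.parent_id = b.id

Result:
item   | parent
-------+-------
Train  | NULL  
Test   | Train 
Deploy | NULL  
Plan   | NULL  


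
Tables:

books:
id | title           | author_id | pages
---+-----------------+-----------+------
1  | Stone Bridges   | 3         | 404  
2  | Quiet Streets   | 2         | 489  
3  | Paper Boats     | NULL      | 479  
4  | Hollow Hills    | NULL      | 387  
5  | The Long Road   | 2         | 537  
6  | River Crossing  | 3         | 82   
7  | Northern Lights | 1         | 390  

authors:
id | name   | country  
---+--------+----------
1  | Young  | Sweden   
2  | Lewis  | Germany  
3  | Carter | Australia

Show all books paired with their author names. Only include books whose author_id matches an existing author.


INNER JOIN keeps only books rows whose author_id matches an id in authors. Walk through each book:
  - book 1 (Stone Bridges): author_id=3 -> matches Carter
  - book 2 (Quiet Streets): author_id=2 -> matches Lewis
  - book 3 (Paper Boats): author_id=NULL, no match -> dropped
  - book 4 (Hollow Hills): author_id=NULL, no match -> dropped
  - book 5 (The Long Road): author_id=2 -> matches Lewis
  - book 6 (River Crossing): author_id=3 -> matches Carter
  - book 7 (Northern Lights): author_id=1 -> matches Young
So 2 of 7 rows are dropped.

SQL:
SELECT a.title, b.name AS author
FROM books a
INNER JOIN authors b ON a.author_id = b.id

Result:
title           | author
----------------+-------
Stone Bridges   | Carter
Quiet Streets   | Lewis 
The Long Road   | Lewis 
River Crossing  | Carter
Northern Lights | Young 


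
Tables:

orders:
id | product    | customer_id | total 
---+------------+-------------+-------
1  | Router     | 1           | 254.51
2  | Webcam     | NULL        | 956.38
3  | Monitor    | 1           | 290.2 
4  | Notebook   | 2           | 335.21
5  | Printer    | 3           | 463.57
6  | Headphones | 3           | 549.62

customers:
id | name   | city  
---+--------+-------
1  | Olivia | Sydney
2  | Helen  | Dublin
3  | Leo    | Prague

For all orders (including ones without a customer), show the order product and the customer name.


LEFT JOIN keeps every row from orders (the left table); where customer_id has no match in customers, the customer columns become NULL. Walk through each order:
  - order 1 (Router): customer_id=1 -> matches Olivia
  - order 2 (Webcam): customer_id=NULL, no match -> kept with NULL
  - order 3 (Monitor): customer_id=1 -> matches Olivia
  - order 4 (Notebook): customer_id=2 -> matches Helen
  - order 5 (Printer): customer_id=3 -> matches Leo
  - order 6 (Headphones): customer_id=3 -> matches Leo
All 6 rows appear; 1 has NULL customer.

SQL:
SELECT a.product, b.name AS customer
FROM orders a
LEFT JOIN customers b ON a.customer_id = b.id

Result:
product    | customer
-----------+---------
Router     | Olivia  
Webcam     | NULL    
Monitor    | Olivia  
Notebook   | Helen   
Printer    | Leo     
Headphones | Leo     


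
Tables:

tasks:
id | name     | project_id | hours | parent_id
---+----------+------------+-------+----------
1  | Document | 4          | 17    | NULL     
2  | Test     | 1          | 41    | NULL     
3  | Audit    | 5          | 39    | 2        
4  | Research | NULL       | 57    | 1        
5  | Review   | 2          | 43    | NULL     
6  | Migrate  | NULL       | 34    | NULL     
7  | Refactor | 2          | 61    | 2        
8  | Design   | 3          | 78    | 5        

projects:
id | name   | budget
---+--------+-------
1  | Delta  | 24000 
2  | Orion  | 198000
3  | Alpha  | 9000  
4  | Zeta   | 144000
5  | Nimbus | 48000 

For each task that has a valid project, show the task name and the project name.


INNER JOIN keeps only tasks rows whose project_id matches an id in projects. Walk through each task:
  - task 1 (Document): project_id=4 -> matches Zeta
  - task 2 (Test): project_id=1 -> matches Delta
  - task 3 (Audit): project_id=5 -> matches Nimbus
  - task 4 (Research): project_id=NULL, no match -> dropped
  - task 5 (Review): project_id=2 -> matches Orion
  - task 6 (Migrate): project_id=NULL, no match -> dropped
  - task 7 (Refactor): project_id=2 -> matches Orion
  - task 8 (Design): project_id=3 -> matches Alpha
So 2 of 8 rows are dropped.

SQL:
SELECT a.name, b.name AS project
FROM tasks a
INNER JOIN projects b ON a.project_id = b.id

Result:
name     | project
---------+--------
Document | Zeta   
Test     | Delta  
Audit    | Nimbus 
Review   | Orion  
Refactor | Orion  
Design   | Alpha  


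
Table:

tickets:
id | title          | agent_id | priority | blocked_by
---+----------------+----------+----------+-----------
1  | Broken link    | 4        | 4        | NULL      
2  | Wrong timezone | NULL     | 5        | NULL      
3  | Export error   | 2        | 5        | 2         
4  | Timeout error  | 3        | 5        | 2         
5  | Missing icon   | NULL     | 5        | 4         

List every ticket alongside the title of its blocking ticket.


This is a self-join: tickets is joined to a second copy of itself, matching each row's blocked_by to another row's id. Use LEFT JOIN so rows with blocked_by=NULL are kept.
  - ticket 1 (Broken link): blocked_by=NULL -> NULL
  - ticket 2 (Wrong timezone): blocked_by=NULL -> NULL
  - ticket 3 (Export error): blocked_by=2 -> Wrong timezone
  - ticket 4 (Timeout error): blocked_by=2 -> Wrong timezone
  - ticket 5 (Missing icon): blocked_by=4 -> Timeout error

SQL:
SELECT a.title AS item, b.title AS blocked_by
FROM tickets a
LEFT JOIN tickets b ON a.blocked_by = b.id

Result:
item           | blocked_by    
---------------+---------------
Broken link    | NULL          
Wrong timezone | NULL          
Export error   | Wrong timezone
Timeout error  | Wrong timezone
Missing icon   | Timeout error 


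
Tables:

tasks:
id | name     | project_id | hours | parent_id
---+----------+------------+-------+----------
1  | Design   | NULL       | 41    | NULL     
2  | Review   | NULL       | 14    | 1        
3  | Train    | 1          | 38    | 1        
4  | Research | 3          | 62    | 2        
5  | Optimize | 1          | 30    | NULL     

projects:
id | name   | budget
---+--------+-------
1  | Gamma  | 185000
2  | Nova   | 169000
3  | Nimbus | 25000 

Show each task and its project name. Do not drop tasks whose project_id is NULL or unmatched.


LEFT JOIN keeps every row from tasks (the left table); where project_id has no match in projects, the project columns become NULL. Walk through each task:
  - task 1 (Design): project_id=NULL, no match -> kept with NULL
  - task 2 (Review): project_id=NULL, no match -> kept with NULL
  - task 3 (Train): project_id=1 -> matches Gamma
  - task 4 (Research): project_id=3 -> matches Nimbus
  - task 5 (Optimize): project_id=1 -> matches Gamma
All 5 rows appear; 2 have NULL project.

SQL:
SELECT a.name, b.name AS project
FROM tasks a
LEFT JOIN projects b ON a.project_id = b.id

Result:
name     | project
---------+--------
Design   | NULL   
Review   | NULL   
Train    | Gamma  
Research | Nimbus 
Optimize | Gamma  


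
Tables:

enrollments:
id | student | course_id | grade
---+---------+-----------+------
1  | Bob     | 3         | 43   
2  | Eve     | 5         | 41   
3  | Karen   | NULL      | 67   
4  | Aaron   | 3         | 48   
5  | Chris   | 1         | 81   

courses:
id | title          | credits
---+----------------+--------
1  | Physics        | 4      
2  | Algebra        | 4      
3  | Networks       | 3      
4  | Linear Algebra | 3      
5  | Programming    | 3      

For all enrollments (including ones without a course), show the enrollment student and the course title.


LEFT JOIN keeps every row from enrollments (the left table); where course_id has no match in courses, the course columns become NULL. Walk through each enrollment:
  - enrollment 1 (Bob): course_id=3 -> matches Networks
  - enrollment 2 (Eve): course_id=5 -> matches Programming
  - enrollment 3 (Karen): course_id=NULL, no match -> kept with NULL
  - enrollment 4 (Aaron): course_id=3 -> matches Networks
  - enrollment 5 (Chris): course_id=1 -> matches Physics
All 5 rows appear; 1 has NULL course.

SQL:
SELECT a.student, b.title AS course
FROM enrollments a
LEFT JOIN courses b ON a.course_id = b.id

Result:
student | course     
--------+------------
Bob     | Networks   
Eve     | Programming
Karen   | NULL       
Aaron   | Networks   
Chris   | Physics    


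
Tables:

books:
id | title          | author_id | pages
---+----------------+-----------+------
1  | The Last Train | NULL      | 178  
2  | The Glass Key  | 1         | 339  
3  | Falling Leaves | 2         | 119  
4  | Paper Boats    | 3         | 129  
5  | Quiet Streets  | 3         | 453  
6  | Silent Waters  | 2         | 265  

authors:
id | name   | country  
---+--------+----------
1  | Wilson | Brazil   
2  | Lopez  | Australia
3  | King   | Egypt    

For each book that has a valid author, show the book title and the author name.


INNER JOIN keeps only books rows whose author_id matches an id in authors. Walk through each book:
  - book 1 (The Last Train): author_id=NULL, no match -> dropped
  - book 2 (The Glass Key): author_id=1 -> matches Wilson
  - book 3 (Falling Leaves): author_id=2 -> matches Lopez
  - book 4 (Paper Boats): author_id=3 -> matches King
  - book 5 (Quiet Streets): author_id=3 -> matches King
  - book 6 (Silent Waters): author_id=2 -> matches Lopez
So 1 of 6 rows is dropped.

SQL:
SELECT a.title, b.name AS author
FROM books a
INNER JOIN authors b ON a.author_id = b.id

Result:
title          | author
---------------+-------
The Glass Key  | Wilson
Falling Leaves | Lopez 
Paper Boats    | King  
Quiet Streets  | King  
Silent Waters  | Lopez 


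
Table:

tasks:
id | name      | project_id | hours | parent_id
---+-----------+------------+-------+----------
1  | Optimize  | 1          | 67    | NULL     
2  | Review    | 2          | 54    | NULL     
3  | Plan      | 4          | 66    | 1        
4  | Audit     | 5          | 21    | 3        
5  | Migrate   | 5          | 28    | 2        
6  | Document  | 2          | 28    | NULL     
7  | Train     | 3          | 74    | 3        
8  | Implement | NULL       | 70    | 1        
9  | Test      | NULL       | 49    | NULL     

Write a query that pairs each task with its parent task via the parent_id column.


This is a self-join: tasks is joined to a second copy of itself, matching each row's parent_id to another row's id. Use LEFT JOIN so rows with parent_id=NULL are kept.
  - task 1 (Optimize): parent_id=NULL -> NULL
  - task 2 (Review): parent_id=NULL -> NULL
  - task 3 (Plan): parent_id=1 -> Optimize
  - task 4 (Audit): parent_id=3 -> Plan
  - task 5 (Migrate): parent_id=2 -> Review
  - task 6 (Document): parent_id=NULL -> NULL
  - task 7 (Train): parent_id=3 -> Plan
  - task 8 (Implement): parent_id=1 -> Optimize
  - task 9 (Test): parent_id=NULL -> NULL

SQL:
SELECT a.name AS item, b.name AS parent
FROM tasks a
LEFT JOIN tasks b ON a.parent_id = b.id

Result:
item      | parent  
----------+---------
Optimize  | NULL    
Review    | NULL    
Plan      | Optimize
Audit     | Plan    
Migrate   | Review  
Document  | NULL    
Train     | Plan    
Implement | Optimize
Test      | NULL    


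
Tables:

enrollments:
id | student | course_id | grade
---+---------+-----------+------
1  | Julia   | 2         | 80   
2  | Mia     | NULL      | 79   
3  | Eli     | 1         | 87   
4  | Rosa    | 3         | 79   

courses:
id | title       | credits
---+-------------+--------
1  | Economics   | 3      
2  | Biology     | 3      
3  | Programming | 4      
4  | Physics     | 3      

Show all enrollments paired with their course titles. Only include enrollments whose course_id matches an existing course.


INNER JOIN keeps only enrollments rows whose course_id matches an id in courses. Walk through each enrollment:
  - enrollment 1 (Julia): course_id=2 -> matches Biology
  - enrollment 2 (Mia): course_id=NULL, no match -> dropped
  - enrollment 3 (Eli): course_id=1 -> matches Economics
  - enrollment 4 (Rosa): course_id=3 -> matches Programming
So 1 of 4 rows is dropped.

SQL:
SELECT a.student, b.title AS course
FROM enrollments a
INNER JOIN courses b ON a.course_id = b.id

Result:
student | course     
--------+------------
Julia   | Biology    
Eli     | Economics  
Rosa    | Programming


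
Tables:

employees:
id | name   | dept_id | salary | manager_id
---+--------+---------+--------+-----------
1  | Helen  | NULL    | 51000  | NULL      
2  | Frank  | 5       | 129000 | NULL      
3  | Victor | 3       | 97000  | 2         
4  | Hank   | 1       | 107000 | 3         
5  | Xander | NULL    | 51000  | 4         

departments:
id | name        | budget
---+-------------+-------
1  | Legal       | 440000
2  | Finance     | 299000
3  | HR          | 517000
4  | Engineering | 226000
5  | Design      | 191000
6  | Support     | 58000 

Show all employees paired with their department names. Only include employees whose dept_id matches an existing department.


INNER JOIN keeps only employees rows whose dept_id matches an id in departments. Walk through each employee:
  - employee 1 (Helen): dept_id=NULL, no match -> dropped
  - employee 2 (Frank): dept_id=5 -> matches Design
  - employee 3 (Victor): dept_id=3 -> matches HR
  - employee 4 (Hank): dept_id=1 -> matches Legal
  - employee 5 (Xander): dept_id=NULL, no match -> dropped
So 2 of 5 rows are dropped.

SQL:
SELECT a.name, b.name AS department
FROM employees a
INNER JOIN departments b ON a.dept_id = b.id

Result:
name   | department
-------+-----------
Frank  | Design    
Victor | HR        
Hank   | Legal     


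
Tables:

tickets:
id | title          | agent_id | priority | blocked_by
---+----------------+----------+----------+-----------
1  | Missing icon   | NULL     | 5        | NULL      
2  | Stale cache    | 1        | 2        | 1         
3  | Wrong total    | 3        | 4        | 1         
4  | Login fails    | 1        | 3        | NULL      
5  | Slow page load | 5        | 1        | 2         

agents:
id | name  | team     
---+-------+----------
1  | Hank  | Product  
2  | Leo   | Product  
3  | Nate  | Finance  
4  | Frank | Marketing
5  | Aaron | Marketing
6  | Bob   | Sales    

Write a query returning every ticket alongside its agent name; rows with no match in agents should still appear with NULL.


LEFT JOIN keeps every row from tickets (the left table); where agent_id has no match in agents, the agent columns become NULL. Walk through each ticket:
  - ticket 1 (Missing icon): agent_id=NULL, no match -> kept with NULL
  - ticket 2 (Stale cache): agent_id=1 -> matches Hank
  - ticket 3 (Wrong total): agent_id=3 -> matches Nate
  - ticket 4 (Login fails): agent_id=1 -> matches Hank
  - ticket 5 (Slow page load): agent_id=5 -> matches Aaron
All 5 rows appear; 1 has NULL agent.

SQL:
SELECT a.title, b.name AS agent
FROM tickets a
LEFT JOIN agents b ON a.agent_id = b.id

Result:
title          | agent
---------------+------
Missing icon   | NULL 
Stale cache    | Hank 
Wrong total    | Nate 
Login fails    | Hank 
Slow page load | Aaron


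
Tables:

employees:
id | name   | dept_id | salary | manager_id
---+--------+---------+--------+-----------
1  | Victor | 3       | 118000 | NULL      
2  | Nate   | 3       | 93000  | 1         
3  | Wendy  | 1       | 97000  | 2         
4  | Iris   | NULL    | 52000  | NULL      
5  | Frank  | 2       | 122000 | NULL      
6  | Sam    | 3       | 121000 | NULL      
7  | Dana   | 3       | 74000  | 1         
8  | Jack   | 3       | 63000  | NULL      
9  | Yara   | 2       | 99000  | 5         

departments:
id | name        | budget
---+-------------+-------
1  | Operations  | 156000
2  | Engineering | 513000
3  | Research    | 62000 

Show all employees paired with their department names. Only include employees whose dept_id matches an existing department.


INNER JOIN keeps only employees rows whose dept_id matches an id in departments. Walk through each employee:
  - employee 1 (Victor): dept_id=3 -> matches Research
  - employee 2 (Nate): dept_id=3 -> matches Research
  - employee 3 (Wendy): dept_id=1 -> matches Operations
  - employee 4 (Iris): dept_id=NULL, no match -> dropped
  - employee 5 (Frank): dept_id=2 -> matches Engineering
  - employee 6 (Sam): dept_id=3 -> matches Research
  - employee 7 (Dana): dept_id=3 -> matches Research
  - employee 8 (Jack): dept_id=3 -> matches Research
  - employee 9 (Yara): dept_id=2 -> matches Engineering
So 1 of 9 rows is dropped.

SQL:
SELECT a.name, b.name AS department
FROM employees a
INNER JOIN departments b ON a.dept_id = b.id

Result:
name   | department 
-------+------------
Victor | Research   
Nate   | Research   
Wendy  | Operations 
Frank  | Engineering
Sam    | Research   
Dana   | Research   
Jack   | Research   
Yara   | Engineering


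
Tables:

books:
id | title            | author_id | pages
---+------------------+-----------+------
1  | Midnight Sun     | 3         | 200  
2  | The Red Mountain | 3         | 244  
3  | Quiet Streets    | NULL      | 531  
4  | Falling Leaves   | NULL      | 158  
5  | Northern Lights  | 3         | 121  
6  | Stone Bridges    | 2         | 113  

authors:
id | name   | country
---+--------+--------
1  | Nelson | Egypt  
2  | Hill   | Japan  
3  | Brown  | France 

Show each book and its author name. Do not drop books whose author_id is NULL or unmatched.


LEFT JOIN keeps every row from books (the left table); where author_id has no match in authors, the author columns become NULL. Walk through each book:
  - book 1 (Midnight Sun): author_id=3 -> matches Brown
  - book 2 (The Red Mountain): author_id=3 -> matches Brown
  - book 3 (Quiet Streets): author_id=NULL, no match -> kept with NULL
  - book 4 (Falling Leaves): author_id=NULL, no match -> kept with NULL
  - book 5 (Northern Lights): author_id=3 -> matches Brown
  - book 6 (Stone Bridges): author_id=2 -> matches Hill
All 6 rows appear; 2 have NULL author.

SQL:
SELECT a.title, b.name AS author
FROM books a
LEFT JOIN authors b ON a.author_id = b.id

Result:
title            | author
-----------------+-------
Midnight Sun     | Brown 
The Red Mountain | Brown 
Quiet Streets    | NULL  
Falling Leaves   | NULL  
Northern Lights  | Brown 
Stone Bridges    | Hill  


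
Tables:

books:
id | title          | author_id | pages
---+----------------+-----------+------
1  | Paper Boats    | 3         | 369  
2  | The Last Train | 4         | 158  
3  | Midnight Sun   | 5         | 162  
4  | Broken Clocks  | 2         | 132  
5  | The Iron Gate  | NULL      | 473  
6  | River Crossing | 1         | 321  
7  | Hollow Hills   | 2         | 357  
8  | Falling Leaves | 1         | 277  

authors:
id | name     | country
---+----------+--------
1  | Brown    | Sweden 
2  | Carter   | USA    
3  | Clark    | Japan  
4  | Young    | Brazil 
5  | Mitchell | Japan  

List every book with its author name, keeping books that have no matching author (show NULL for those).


LEFT JOIN keeps every row from books (the left table); where author_id has no match in authors, the author columns become NULL. Walk through each book:
  - book 1 (Paper Boats): author_id=3 -> matches Clark
  - book 2 (The Last Train): author_id=4 -> matches Young
  - book 3 (Midnight Sun): author_id=5 -> matches Mitchell
  - book 4 (Broken Clocks): author_id=2 -> matches Carter
  - book 5 (The Iron Gate): author_id=NULL, no match -> kept with NULL
  - book 6 (River Crossing): author_id=1 -> matches Brown
  - book 7 (Hollow Hills): author_id=2 -> matches Carter
  - book 8 (Falling Leaves): author_id=1 -> matches Brown
All 8 rows appear; 1 has NULL author.

SQL:
SELECT a.title, b.name AS author
FROM books a
LEFT JOIN authors b ON a.author_id = b.id

Result:
title          | author  
---------------+---------
Paper Boats    | Clark   
The Last Train | Young   
Midnight Sun   | Mitchell
Broken Clocks  | Carter  
The Iron Gate  | NULL    
River Crossing | Brown   
Hollow Hills   | Carter  
Falling Leaves | Brown   


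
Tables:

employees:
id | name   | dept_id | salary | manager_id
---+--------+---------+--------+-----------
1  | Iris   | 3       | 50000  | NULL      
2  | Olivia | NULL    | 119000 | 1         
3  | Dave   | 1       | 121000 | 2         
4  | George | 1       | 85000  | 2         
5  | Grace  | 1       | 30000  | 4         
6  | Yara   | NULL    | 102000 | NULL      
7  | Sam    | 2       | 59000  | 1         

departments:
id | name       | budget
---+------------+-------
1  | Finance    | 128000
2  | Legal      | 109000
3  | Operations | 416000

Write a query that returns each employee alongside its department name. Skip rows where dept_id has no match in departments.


INNER JOIN keeps only employees rows whose dept_id matches an id in departments. Walk through each employee:
  - employee 1 (Iris): dept_id=3 -> matches Operations
  - employee 2 (Olivia): dept_id=NULL, no match -> dropped
  - employee 3 (Dave): dept_id=1 -> matches Finance
  - employee 4 (George): dept_id=1 -> matches Finance
  - employee 5 (Grace): dept_id=1 -> matches Finance
  - employee 6 (Yara): dept_id=NULL, no match -> dropped
  - employee 7 (Sam): dept_id=2 -> matches Legal
So 2 of 7 rows are dropped.

SQL:
SELECT a.name, b.name AS department
FROM employees a
INNER JOIN departments b ON a.dept_id = b.id

Result:
name   | department
-------+-----------
Iris   | Operations
Dave   | Finance   
George | Finance   
Grace  | Finance   
Sam    | Legal     


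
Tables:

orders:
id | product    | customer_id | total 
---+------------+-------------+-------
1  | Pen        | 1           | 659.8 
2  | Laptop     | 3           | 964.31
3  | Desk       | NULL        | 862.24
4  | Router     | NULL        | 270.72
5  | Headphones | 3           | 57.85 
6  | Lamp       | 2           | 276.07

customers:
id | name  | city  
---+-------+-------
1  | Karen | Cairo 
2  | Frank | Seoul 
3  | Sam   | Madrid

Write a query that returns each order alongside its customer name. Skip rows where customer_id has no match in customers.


INNER JOIN keeps only orders rows whose customer_id matches an id in customers. Walk through each order:
  - order 1 (Pen): customer_id=1 -> matches Karen
  - order 2 (Laptop): customer_id=3 -> matches Sam
  - order 3 (Desk): customer_id=NULL, no match -> dropped
  - order 4 (Router): customer_id=NULL, no match -> dropped
  - order 5 (Headphones): customer_id=3 -> matches Sam
  - order 6 (Lamp): customer_id=2 -> matches Frank
So 2 of 6 rows are dropped.

SQL:
SELECT a.product, b.name AS customer
FROM orders a
INNER JOIN customers b ON a.customer_id = b.id

Result:
product    | customer
-----------+---------
Pen        | Karen   
Laptop     | Sam     
Headphones | Sam     
Lamp       | Frank   


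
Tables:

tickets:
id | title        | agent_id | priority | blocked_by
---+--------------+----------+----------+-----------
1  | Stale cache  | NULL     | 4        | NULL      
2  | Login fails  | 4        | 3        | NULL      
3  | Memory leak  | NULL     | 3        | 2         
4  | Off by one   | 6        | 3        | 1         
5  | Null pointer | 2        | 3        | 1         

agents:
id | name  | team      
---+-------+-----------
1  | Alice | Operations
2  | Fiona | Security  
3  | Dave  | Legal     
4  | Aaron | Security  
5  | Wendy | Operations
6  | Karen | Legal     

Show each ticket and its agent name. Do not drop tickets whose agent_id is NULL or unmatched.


LEFT JOIN keeps every row from tickets (the left table); where agent_id has no match in agents, the agent columns become NULL. Walk through each ticket:
  - ticket 1 (Stale cache): agent_id=NULL, no match -> kept with NULL
  - ticket 2 (Login fails): agent_id=4 -> matches Aaron
  - ticket 3 (Memory leak): agent_id=NULL, no match -> kept with NULL
  - ticket 4 (Off by one): agent_id=6 -> matches Karen
  - ticket 5 (Null pointer): agent_id=2 -> matches Fiona
All 5 rows appear; 2 have NULL agent.

SQL:
SELECT a.title, b.name AS agent
FROM tickets a
LEFT JOIN agents b ON a.agent_id = b.id

Result:
title        | agent
-------------+------
Stale cache  | NULL 
Login fails  | Aaron
Memory leak  | NULL 
Off by one   | Karen
Null pointer | Fiona


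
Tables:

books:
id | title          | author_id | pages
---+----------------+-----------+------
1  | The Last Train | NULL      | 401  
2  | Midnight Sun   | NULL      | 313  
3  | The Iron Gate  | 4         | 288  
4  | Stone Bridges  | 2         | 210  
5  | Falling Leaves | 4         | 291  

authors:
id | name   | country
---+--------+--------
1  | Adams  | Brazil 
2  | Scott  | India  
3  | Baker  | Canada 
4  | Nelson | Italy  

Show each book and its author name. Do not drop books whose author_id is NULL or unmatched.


LEFT JOIN keeps every row from books (the left table); where author_id has no match in authors, the author columns become NULL. Walk through each book:
  - book 1 (The Last Train): author_id=NULL, no match -> kept with NULL
  - book 2 (Midnight Sun): author_id=NULL, no match -> kept with NULL
  - book 3 (The Iron Gate): author_id=4 -> matches Nelson
  - book 4 (Stone Bridges): author_id=2 -> matches Scott
  - book 5 (Falling Leaves): author_id=4 -> matches Nelson
All 5 rows appear; 2 have NULL author.

SQL:
SELECT a.title, b.name AS author
FROM books a
LEFT JOIN authors b ON a.author_id = b.id

Result:
title          | author
---------------+-------
The Last Train | NULL  
Midnight Sun   | NULL  
The Iron Gate  | Nelson
Stone Bridges  | Scott 
Falling Leaves | Nelson


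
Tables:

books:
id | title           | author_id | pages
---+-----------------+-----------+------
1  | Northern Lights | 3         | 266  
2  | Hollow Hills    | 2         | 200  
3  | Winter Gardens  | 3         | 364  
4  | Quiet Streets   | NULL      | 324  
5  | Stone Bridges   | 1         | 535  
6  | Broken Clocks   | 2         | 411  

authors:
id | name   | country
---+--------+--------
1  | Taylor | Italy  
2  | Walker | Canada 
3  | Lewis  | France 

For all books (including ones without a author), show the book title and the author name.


LEFT JOIN keeps every row from books (the left table); where author_id has no match in authors, the author columns become NULL. Walk through each book:
  - book 1 (Northern Lights): author_id=3 -> matches Lewis
  - book 2 (Hollow Hills): author_id=2 -> matches Walker
  - book 3 (Winter Gardens): author_id=3 -> matches Lewis
  - book 4 (Quiet Streets): author_id=NULL, no match -> kept with NULL
  - book 5 (Stone Bridges): author_id=1 -> matches Taylor
  - book 6 (Broken Clocks): author_id=2 -> matches Walker
All 6 rows appear; 1 has NULL author.

SQL:
SELECT a.title, b.name AS author
FROM books a
LEFT JOIN authors b ON a.author_id = b.id

Result:
title           | author
----------------+-------
Northern Lights | Lewis 
Hollow Hills    | Walker
Winter Gardens  | Lewis 
Quiet Streets   | NULL  
Stone Bridges   | Taylor
Broken Clocks   | Walker


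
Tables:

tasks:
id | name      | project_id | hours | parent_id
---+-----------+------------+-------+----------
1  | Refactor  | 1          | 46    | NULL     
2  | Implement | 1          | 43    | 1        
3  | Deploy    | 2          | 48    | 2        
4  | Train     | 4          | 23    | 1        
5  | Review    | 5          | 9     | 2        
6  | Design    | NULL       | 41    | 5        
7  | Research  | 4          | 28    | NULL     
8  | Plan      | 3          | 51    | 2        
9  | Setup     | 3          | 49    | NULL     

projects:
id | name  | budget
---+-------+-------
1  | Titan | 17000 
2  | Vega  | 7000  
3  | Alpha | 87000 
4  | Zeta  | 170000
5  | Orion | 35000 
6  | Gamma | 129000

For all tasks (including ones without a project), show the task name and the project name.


LEFT JOIN keeps every row from tasks (the left table); where project_id has no match in projects, the project columns become NULL. Walk through each task:
  - task 1 (Refactor): project_id=1 -> matches Titan
  - task 2 (Implement): project_id=1 -> matches Titan
  - task 3 (Deploy): project_id=2 -> matches Vega
  - task 4 (Train): project_id=4 -> matches Zeta
  - task 5 (Review): project_id=5 -> matches Orion
  - task 6 (Design): project_id=NULL, no match -> kept with NULL
  - task 7 (Research): project_id=4 -> matches Zeta
  - task 8 (Plan): project_id=3 -> matches Alpha
  - task 9 (Setup): project_id=3 -> matches Alpha
All 9 rows appear; 1 has NULL project.

SQL:
SELECT a.name, b.name AS project
FROM tasks a
LEFT JOIN projects b ON a.project_id = b.id

Result:
name      | project
----------+--------
Refactor  | Titan  
Implement | Titan  
Deploy    | Vega   
Train     | Zeta   
Review    | Orion  
Design    | NULL   
Research  | Zeta   
Plan      | Alpha  
Setup     | Alpha  


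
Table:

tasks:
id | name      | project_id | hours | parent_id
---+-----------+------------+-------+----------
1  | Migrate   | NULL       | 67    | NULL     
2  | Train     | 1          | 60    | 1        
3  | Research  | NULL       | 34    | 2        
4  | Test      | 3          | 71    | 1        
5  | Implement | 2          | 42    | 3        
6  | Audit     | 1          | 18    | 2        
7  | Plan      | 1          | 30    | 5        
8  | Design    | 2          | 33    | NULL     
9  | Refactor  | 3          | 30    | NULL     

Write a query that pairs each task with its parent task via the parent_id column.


This is a self-join: tasks is joined to a second copy of itself, matching each row's parent_id to another row's id. Use LEFT JOIN so rows with parent_id=NULL are kept.
  - task 1 (Migrate): parent_id=NULL -> NULL
  - task 2 (Train): parent_id=1 -> Migrate
  - task 3 (Research): parent_id=2 -> Train
  - task 4 (Test): parent_id=1 -> Migrate
  - task 5 (Implement): parent_id=3 -> Research
  - task 6 (Audit): parent_id=2 -> Train
  - task 7 (Plan): parent_id=5 -> Implement
  - task 8 (Design): parent_id=NULL -> NULL
  - task 9 (Refactor): parent_id=NULL -> NULL

SQL:
SELECT a.name AS item, b.name AS parent
FROM tasks a
LEFT JOIN tasks b ON a.parent_id = b.id

Result:
item      | parent   
----------+----------
Migrate   | NULL     
Train     | Migrate  
Research  | Train    
Test      | Migrate  
Implement | Research 
Audit     | Train    
Plan      | Implement
Design    | NULL     
Refactor  | NULL     


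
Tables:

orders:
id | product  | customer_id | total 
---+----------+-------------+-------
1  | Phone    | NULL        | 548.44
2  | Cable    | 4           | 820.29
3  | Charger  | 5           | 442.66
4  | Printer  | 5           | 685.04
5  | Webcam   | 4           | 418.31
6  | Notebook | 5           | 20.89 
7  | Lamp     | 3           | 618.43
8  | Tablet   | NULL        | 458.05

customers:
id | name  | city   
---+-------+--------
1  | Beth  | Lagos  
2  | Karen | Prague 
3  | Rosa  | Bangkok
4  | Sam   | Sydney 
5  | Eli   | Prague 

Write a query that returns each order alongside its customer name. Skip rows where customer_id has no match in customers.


INNER JOIN keeps only orders rows whose customer_id matches an id in customers. Walk through each order:
  - order 1 (Phone): customer_id=NULL, no match -> dropped
  - order 2 (Cable): customer_id=4 -> matches Sam
  - order 3 (Charger): customer_id=5 -> matches Eli
  - order 4 (Printer): customer_id=5 -> matches Eli
  - order 5 (Webcam): customer_id=4 -> matches Sam
  - order 6 (Notebook): customer_id=5 -> matches Eli
  - order 7 (Lamp): customer_id=3 -> matches Rosa
  - order 8 (Tablet): customer_id=NULL, no match -> dropped
So 2 of 8 rows are dropped.

SQL:
SELECT a.product, b.name AS customer
FROM orders a
INNER JOIN customers b ON a.customer_id = b.id

Result:
product  | customer
---------+---------
Cable    | Sam     
Charger  | Eli     
Printer  | Eli     
Webcam   | Sam     
Notebook | Eli     
Lamp     | Rosa    


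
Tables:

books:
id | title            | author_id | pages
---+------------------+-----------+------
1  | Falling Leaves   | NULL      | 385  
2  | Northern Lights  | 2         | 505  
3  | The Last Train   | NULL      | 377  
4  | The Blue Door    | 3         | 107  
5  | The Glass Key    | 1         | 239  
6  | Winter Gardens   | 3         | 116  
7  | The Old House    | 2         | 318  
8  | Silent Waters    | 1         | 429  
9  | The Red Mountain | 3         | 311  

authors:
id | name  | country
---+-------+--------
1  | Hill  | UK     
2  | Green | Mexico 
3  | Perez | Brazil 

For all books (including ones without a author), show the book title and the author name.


LEFT JOIN keeps every row from books (the left table); where author_id has no match in authors, the author columns become NULL. Walk through each book:
  - book 1 (Falling Leaves): author_id=NULL, no match -> kept with NULL
  - book 2 (Northern Lights): author_id=2 -> matches Green
  - book 3 (The Last Train): author_id=NULL, no match -> kept with NULL
  - book 4 (The Blue Door): author_id=3 -> matches Perez
  - book 5 (The Glass Key): author_id=1 -> matches Hill
  - book 6 (Winter Gardens): author_id=3 -> matches Perez
  - book 7 (The Old House): author_id=2 -> matches Green
  - book 8 (Silent Waters): author_id=1 -> matches Hill
  - book 9 (The Red Mountain): author_id=3 -> matches Perez
All 9 rows appear; 2 have NULL author.

SQL:
SELECT a.title, b.name AS author
FROM books a
LEFT JOIN authors b ON a.author_id = b.id

Result:
title            | author
-----------------+-------
Falling Leaves   | NULL  
Northern Lights  | Green 
The Last Train   | NULL  
The Blue Door    | Perez 
The Glass Key    | Hill  
Winter Gardens   | Perez 
The Old House    | Green 
Silent Waters    | Hill  
The Red Mountain | Perez 


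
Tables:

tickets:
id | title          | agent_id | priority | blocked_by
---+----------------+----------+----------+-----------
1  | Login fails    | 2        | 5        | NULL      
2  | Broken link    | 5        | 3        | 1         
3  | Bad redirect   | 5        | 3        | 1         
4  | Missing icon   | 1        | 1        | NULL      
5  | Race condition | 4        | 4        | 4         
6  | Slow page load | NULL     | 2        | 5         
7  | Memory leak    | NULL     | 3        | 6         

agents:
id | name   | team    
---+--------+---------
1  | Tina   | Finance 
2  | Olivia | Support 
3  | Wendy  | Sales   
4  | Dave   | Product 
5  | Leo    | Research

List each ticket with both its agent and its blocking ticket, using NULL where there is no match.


Two LEFT JOINs from the same base table tickets: one to agents via agent_id, one to tickets itself via blocked_by. Both are LEFT so every ticket is preserved.
Match against agents:
  - ticket 1 (Login fails): agent_id=2 -> matches Olivia
  - ticket 2 (Broken link): agent_id=5 -> matches Leo
  - ticket 3 (Bad redirect): agent_id=5 -> matches Leo
  - ticket 4 (Missing icon): agent_id=1 -> matches Tina
  - ticket 5 (Race condition): agent_id=4 -> matches Dave
  - ticket 6 (Slow page load): agent_id=NULL, no match -> kept with NULL
  - ticket 7 (Memory leak): agent_id=NULL, no match -> kept with NULL
Match against tickets (self):
  - ticket 1 (Login fails): blocked_by=NULL -> NULL
  - ticket 2 (Broken link): blocked_by=1 -> Login fails
  - ticket 3 (Bad redirect): blocked_by=1 -> Login fails
  - ticket 4 (Missing icon): blocked_by=NULL -> NULL
  - ticket 5 (Race condition): blocked_by=4 -> Missing icon
  - ticket 6 (Slow page load): blocked_by=5 -> Race condition
  - ticket 7 (Memory leak): blocked_by=6 -> Slow page load

SQL:
SELECT a.title, b.name AS agent, c.title AS blocked_by
FROM tickets a
LEFT JOIN agents b ON a.agent_id = b.id
LEFT JOIN tickets c ON a.blocked_by = c.id

Result:
title          | agent  | blocked_by    
---------------+--------+---------------
Login fails    | Olivia | NULL          
Broken link    | Leo    | Login fails   
Bad redirect   | Leo    | Login fails   
Missing icon   | Tina   | NULL          
Race condition | Dave   | Missing icon  
Slow page load | NULL   | Race condition
Memory leak    | NULL   | Slow page load
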